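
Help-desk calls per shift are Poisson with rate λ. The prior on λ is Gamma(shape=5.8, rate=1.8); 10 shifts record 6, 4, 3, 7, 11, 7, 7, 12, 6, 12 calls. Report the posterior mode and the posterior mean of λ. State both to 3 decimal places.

Σ counts = 75. Posterior: Gamma(shape = 5.8+75 = 80.8, rate = 1.8+10 = 11.8).
Mode = (α−1)/β = 79.8/11.8 = 6.763.
Mean = α/β = 80.8/11.8 = 6.847.
Mean > mode: the posterior has a right tail.

MAP = 6.763; posterior mean = 6.847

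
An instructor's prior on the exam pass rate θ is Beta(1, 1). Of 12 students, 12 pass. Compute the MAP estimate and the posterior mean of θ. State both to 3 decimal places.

MAP = 1.000; posterior mean = 0.929

Posterior: Beta(1+12, 1+0) = Beta(13, 1).
Since β = 1 ≤ 1 and α > 1, the Beta density is monotone increasing on [0,1]; the mode is at 1.
Mean = 13/(13+1) = 0.929.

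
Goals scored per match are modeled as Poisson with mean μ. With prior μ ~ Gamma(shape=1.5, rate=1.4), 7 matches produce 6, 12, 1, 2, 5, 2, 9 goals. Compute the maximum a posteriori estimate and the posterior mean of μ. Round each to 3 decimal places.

maximum a posteriori estimate = 4.464, posterior mean = 4.583

Σ counts = 37. Posterior: Gamma(shape = 1.5+37 = 38.5, rate = 1.4+7 = 8.4).
Mode = (α−1)/β = 37.5/8.4 = 4.464.
Mean = α/β = 38.5/8.4 = 4.583.
Mean > mode: the posterior has a right tail.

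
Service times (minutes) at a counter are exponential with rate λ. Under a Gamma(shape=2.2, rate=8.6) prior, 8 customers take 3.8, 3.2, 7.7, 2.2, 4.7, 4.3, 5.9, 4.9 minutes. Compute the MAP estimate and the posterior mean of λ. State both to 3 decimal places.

Σ times = 36.7. Posterior: Gamma(shape = 2.2+8 = 10.2, rate = 8.6+36.7 = 45.3).
Mode = (α−1)/β = 9.2/45.3 = 0.203.
Mean = α/β = 10.2/45.3 = 0.225.

λ_MAP = 0.203, E[λ|data] = 0.225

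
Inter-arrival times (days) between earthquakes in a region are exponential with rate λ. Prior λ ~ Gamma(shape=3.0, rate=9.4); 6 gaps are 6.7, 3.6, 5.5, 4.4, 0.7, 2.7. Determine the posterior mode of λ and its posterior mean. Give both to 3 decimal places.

Σ times = 23.6. Posterior: Gamma(shape = 3.0+6 = 9.0, rate = 9.4+23.6 = 33.0).
Mode = (α−1)/β = 8.0/33.0 = 0.242.
Mean = α/β = 9.0/33.0 = 0.273.

MAP = 0.242; posterior mean = 0.273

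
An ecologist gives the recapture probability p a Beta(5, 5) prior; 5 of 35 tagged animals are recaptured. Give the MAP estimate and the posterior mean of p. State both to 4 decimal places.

MAP: 0.2093. Posterior mean: 0.2222.

Posterior: Beta(5+5, 5+30) = Beta(10, 35).
Mode = (10−1)/(10+35−2) = 9/43 = 0.2093.
Mean = 10/(10+35) = 10/45 = 0.2222.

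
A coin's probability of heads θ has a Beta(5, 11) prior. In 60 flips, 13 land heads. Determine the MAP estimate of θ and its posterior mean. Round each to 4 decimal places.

MAP = 0.2297; posterior mean = 0.2368

Posterior: Beta(5+13, 11+47) = Beta(18, 58).
Mode = (18−1)/(18+58−2) = 17/74 = 0.2297.
Mean = 18/(18+58) = 18/76 = 0.2368.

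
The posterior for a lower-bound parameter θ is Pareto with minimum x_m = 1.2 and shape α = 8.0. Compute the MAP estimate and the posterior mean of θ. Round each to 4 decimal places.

θ_MAP = 1.2000, E[θ|data] = 1.3714

The Pareto density is strictly decreasing on [x_m, ∞), so the mode is x_m = 1.2000.
Mean = α·x_m/(α−1) = 8.0·1.2/7.0 = 1.3714.
The posterior is right-skewed, so the mean exceeds the mode.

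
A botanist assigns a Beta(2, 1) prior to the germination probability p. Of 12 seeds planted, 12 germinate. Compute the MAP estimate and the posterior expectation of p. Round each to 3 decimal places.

Posterior: Beta(2+12, 1+0) = Beta(14, 1).
Since β = 1 ≤ 1 and α > 1, the Beta density is monotone increasing on [0,1]; the mode is at 1.
Mean = 14/(14+1) = 0.933.

MAP estimate = 1.000, posterior expectation = 0.933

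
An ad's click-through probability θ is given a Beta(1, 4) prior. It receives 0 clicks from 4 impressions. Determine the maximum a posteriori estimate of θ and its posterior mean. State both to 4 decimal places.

maximum a posteriori estimate = 0.0000, posterior mean = 0.1111

Posterior: Beta(1+0, 4+4) = Beta(1, 8).
Since α = 1 ≤ 1 and β > 1, the Beta density is monotone decreasing on [0,1]; the mode is at 0.
Mean = 1/(1+8) = 0.1111.
Mean > mode: the posterior has a right tail.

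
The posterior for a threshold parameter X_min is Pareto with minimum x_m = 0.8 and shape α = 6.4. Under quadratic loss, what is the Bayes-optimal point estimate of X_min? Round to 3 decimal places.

The Pareto density is strictly decreasing on [x_m, ∞), so the mode is x_m = 0.800.
Mean = α·x_m/(α−1) = 6.4·0.8/5.4 = 0.948.
Quadratic loss ⇒ the optimal estimator is the posterior mean.

0.948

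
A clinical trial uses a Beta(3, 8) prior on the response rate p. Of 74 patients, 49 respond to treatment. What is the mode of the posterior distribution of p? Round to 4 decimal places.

0.6145

Posterior: Beta(3+49, 8+25) = Beta(52, 33).
Mode = (52−1)/(52+33−2) = 51/83 = 0.6145.
Mean = 52/(52+33) = 52/85 = 0.6118.
This is the posterior mode — the MAP estimate.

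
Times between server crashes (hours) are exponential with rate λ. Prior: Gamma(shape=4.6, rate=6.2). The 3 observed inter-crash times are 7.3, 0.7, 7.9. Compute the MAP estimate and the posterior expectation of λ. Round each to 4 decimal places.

Σ times = 15.9. Posterior: Gamma(shape = 4.6+3 = 7.6, rate = 6.2+15.9 = 22.1).
Mode = (α−1)/β = 6.6/22.1 = 0.2986.
Mean = α/β = 7.6/22.1 = 0.3439.
Right-skewed posterior ⇒ mode < mean.

MAP = 0.2986; posterior mean = 0.3439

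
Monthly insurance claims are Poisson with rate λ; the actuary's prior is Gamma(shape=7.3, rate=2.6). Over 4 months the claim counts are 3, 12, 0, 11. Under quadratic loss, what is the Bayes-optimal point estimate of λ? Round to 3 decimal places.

5.045

Σ counts = 26. Posterior: Gamma(shape = 7.3+26 = 33.3, rate = 2.6+4 = 6.6).
Mode = (α−1)/β = 32.3/6.6 = 4.894.
Mean = α/β = 33.3/6.6 = 5.045.
Quadratic loss ⇒ the optimal estimator is the posterior mean.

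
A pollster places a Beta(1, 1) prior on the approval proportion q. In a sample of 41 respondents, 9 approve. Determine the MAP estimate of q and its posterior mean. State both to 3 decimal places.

Posterior: Beta(1+9, 1+32) = Beta(10, 33).
Mode = (10−1)/(10+33−2) = 9/41 = 0.220.
Mean = 10/(10+33) = 10/43 = 0.233.
The posterior is right-skewed, so the mean exceeds the mode.

MAP estimate = 0.220, posterior mean = 0.233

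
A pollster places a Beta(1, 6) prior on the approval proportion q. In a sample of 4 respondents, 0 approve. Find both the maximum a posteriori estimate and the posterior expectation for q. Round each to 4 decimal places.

MAP: 0.0000. Posterior mean: 0.0909.

Posterior: Beta(1+0, 6+4) = Beta(1, 10).
Since α = 1 ≤ 1 and β > 1, the Beta density is monotone decreasing on [0,1]; the mode is at 0.
Mean = 1/(1+10) = 0.0909.
The posterior is right-skewed, so the mean exceeds the mode.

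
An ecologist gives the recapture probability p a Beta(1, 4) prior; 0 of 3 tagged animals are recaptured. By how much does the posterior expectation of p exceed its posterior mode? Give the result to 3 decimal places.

Posterior: Beta(1+0, 4+3) = Beta(1, 7).
Since α = 1 ≤ 1 and β > 1, the Beta density is monotone decreasing on [0,1]; the mode is at 0.
Mean = 1/(1+7) = 0.125.
Difference = 0.125 − 0.000 = 0.125.
The mean is pulled above the mode by the posterior's right skew.

0.125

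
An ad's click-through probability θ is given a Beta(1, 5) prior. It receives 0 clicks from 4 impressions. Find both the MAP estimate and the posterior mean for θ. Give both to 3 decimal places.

Posterior: Beta(1+0, 5+4) = Beta(1, 9).
Since α = 1 ≤ 1 and β > 1, the Beta density is monotone decreasing on [0,1]; the mode is at 0.
Mean = 1/(1+9) = 0.100.

MAP estimate = 0.000, posterior mean = 0.100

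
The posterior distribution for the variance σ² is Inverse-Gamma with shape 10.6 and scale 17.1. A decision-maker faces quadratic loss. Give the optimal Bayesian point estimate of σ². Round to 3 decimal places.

1.781

Mode = β/(α+1) = 17.1/11.6 = 1.474.
Mean = β/(α−1) = 17.1/9.6 = 1.781.
Quadratic loss ⇒ the optimal estimator is the posterior mean.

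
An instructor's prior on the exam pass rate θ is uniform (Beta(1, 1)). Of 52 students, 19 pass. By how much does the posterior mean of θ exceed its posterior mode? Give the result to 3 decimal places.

Posterior: Beta(1+19, 1+33) = Beta(20, 34).
Mode = (20−1)/(20+34−2) = 19/52 = 0.365.
With a flat prior the MAP equals the MLE, 19/52.
Mean = 20/(20+34) = 20/54 = 0.370.
Difference = 0.370 − 0.365 = 0.005.

0.005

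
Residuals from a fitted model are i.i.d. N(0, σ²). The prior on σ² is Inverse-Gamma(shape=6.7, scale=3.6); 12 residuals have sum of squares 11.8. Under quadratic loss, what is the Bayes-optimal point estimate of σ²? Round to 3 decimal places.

0.812

Posterior: Inverse-Gamma(shape = 6.7+12/2 = 12.7, scale = 3.6+11.8/2 = 9.5).
Mode = β/(α+1) = 9.5/13.7 = 0.693.
Mean = β/(α−1) = 9.5/11.7 = 0.812.
Quadratic loss ⇒ the optimal estimator is the posterior mean.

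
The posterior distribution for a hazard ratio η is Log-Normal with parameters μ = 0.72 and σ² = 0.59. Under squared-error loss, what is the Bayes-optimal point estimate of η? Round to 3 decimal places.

Mode = exp(μ − σ²) = exp(0.13) = 1.139.
Mean = exp(μ + σ²/2) = exp(1.015) = 2.759.
Squared-error loss ⇒ the optimal estimator is the posterior mean.

2.759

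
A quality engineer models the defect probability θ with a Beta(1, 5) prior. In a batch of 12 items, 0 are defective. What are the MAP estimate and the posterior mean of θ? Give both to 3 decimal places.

Posterior: Beta(1+0, 5+12) = Beta(1, 17).
Since α = 1 ≤ 1 and β > 1, the Beta density is monotone decreasing on [0,1]; the mode is at 0.
Mean = 1/(1+17) = 0.056.

θ_MAP = 0.000, E[θ|data] = 0.056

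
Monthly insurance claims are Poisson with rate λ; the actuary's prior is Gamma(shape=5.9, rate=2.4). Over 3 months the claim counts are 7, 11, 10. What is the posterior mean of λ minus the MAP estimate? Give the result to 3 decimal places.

Σ counts = 28. Posterior: Gamma(shape = 5.9+28 = 33.9, rate = 2.4+3 = 5.4).
Mode = (α−1)/β = 32.9/5.4 = 6.093.
Mean = α/β = 33.9/5.4 = 6.278.
Difference = 6.278 − 6.093 = 0.185.

0.185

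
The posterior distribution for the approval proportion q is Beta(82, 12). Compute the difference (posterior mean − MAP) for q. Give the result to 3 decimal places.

-0.008

Mode = (82−1)/(82+12−2) = 81/92 = 0.880.
Mean = 82/(82+12) = 82/94 = 0.872.
Difference = 0.872 − 0.880 = -0.008.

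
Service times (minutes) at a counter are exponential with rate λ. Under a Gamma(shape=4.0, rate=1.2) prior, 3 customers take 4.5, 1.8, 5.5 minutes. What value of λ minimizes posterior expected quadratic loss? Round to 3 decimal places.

0.538

Σ times = 11.8. Posterior: Gamma(shape = 4.0+3 = 7.0, rate = 1.2+11.8 = 13.0).
Mode = (α−1)/β = 6.0/13.0 = 0.462.
Mean = α/β = 7.0/13.0 = 0.538.
Quadratic loss ⇒ the optimal estimator is the posterior mean.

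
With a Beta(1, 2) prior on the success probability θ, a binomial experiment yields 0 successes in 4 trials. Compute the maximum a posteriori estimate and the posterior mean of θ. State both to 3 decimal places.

Posterior: Beta(1+0, 2+4) = Beta(1, 6).
Since α = 1 ≤ 1 and β > 1, the Beta density is monotone decreasing on [0,1]; the mode is at 0.
Mean = 1/(1+6) = 0.143.
Mean > mode: the posterior has a right tail.

MAP: 0.000. Posterior mean: 0.143.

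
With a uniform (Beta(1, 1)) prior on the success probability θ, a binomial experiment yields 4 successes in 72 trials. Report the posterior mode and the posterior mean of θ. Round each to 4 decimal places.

Posterior: Beta(1+4, 1+68) = Beta(5, 69).
Mode = (5−1)/(5+69−2) = 4/72 = 0.0556.
With a flat prior the MAP equals the MLE, 4/72.
Mean = 5/(5+69) = 5/74 = 0.0676.

MAP = 0.0556, posterior mean = 0.0676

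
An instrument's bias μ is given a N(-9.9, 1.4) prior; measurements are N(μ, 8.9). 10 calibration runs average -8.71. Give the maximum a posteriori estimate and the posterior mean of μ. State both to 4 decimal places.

Posterior for μ is Normal. Precision-weighted mean: (1/1.4·-9.9 + 10/8.9·-8.71) / (1/1.4 + 10/8.9) = -9.1725.
A Normal posterior is symmetric, so mode = mean.

MAP: -9.1725. Posterior mean: -9.1725.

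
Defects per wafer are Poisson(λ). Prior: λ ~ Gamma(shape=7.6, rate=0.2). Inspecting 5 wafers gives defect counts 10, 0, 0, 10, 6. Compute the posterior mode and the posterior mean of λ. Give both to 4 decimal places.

Σ counts = 26. Posterior: Gamma(shape = 7.6+26 = 33.6, rate = 0.2+5 = 5.2).
Mode = (α−1)/β = 32.6/5.2 = 6.2692.
Mean = α/β = 33.6/5.2 = 6.4615.

MAP = 6.2692, posterior mean = 6.4615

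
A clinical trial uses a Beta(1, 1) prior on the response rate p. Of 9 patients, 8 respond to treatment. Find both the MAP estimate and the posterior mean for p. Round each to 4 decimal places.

MAP = 0.8889; posterior mean = 0.8182

Posterior: Beta(1+8, 1+1) = Beta(9, 2).
Mode = (9−1)/(9+2−2) = 8/9 = 0.8889.
With a flat prior the MAP equals the MLE, 8/9.
Mean = 9/(9+2) = 9/11 = 0.8182.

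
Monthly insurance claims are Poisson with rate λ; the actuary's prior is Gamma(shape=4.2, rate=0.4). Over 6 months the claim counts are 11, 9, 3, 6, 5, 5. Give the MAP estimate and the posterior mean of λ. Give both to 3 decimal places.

Σ counts = 39. Posterior: Gamma(shape = 4.2+39 = 43.2, rate = 0.4+6 = 6.4).
Mode = (α−1)/β = 42.2/6.4 = 6.594.
Mean = α/β = 43.2/6.4 = 6.750.

MAP: 6.594. Posterior mean: 6.750.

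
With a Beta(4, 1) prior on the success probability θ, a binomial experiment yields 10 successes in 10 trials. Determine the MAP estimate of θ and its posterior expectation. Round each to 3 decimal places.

MAP: 1.000. Posterior mean: 0.933.

Posterior: Beta(4+10, 1+0) = Beta(14, 1).
Since β = 1 ≤ 1 and α > 1, the Beta density is monotone increasing on [0,1]; the mode is at 1.
Mean = 14/(14+1) = 0.933.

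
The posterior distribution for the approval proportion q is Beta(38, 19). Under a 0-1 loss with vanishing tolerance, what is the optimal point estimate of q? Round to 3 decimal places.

Mode = (38−1)/(38+19−2) = 37/55 = 0.673.
Mean = 38/(38+19) = 38/57 = 0.667.
This is the posterior mode — the MAP estimate.

0.673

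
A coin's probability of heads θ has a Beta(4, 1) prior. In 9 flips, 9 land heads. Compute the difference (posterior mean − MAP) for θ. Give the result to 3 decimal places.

-0.071

Posterior: Beta(4+9, 1+0) = Beta(13, 1).
Since β = 1 ≤ 1 and α > 1, the Beta density is monotone increasing on [0,1]; the mode is at 1.
Mean = 13/(13+1) = 0.929.
Difference = 0.929 − 1.000 = -0.071.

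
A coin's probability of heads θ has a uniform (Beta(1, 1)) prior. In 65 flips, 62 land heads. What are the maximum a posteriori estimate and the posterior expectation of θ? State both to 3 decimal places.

MAP = 0.954, posterior mean = 0.940

Posterior: Beta(1+62, 1+3) = Beta(63, 4).
Mode = (63−1)/(63+4−2) = 62/65 = 0.954.
Mean = 63/(63+4) = 63/67 = 0.940.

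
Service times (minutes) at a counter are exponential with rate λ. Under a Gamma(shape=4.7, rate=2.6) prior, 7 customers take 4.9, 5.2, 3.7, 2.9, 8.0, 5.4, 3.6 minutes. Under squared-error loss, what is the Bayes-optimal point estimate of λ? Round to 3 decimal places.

0.322

Σ times = 33.7. Posterior: Gamma(shape = 4.7+7 = 11.7, rate = 2.6+33.7 = 36.3).
Mode = (α−1)/β = 10.7/36.3 = 0.295.
Mean = α/β = 11.7/36.3 = 0.322.
Squared-error loss ⇒ the optimal estimator is the posterior mean.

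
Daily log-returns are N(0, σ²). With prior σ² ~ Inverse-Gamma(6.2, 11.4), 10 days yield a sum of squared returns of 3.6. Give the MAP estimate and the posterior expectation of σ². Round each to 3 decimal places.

MAP: 1.082. Posterior mean: 1.294.

Posterior: Inverse-Gamma(shape = 6.2+10/2 = 11.2, scale = 11.4+3.6/2 = 13.2).
Mode = β/(α+1) = 13.2/12.2 = 1.082.
Mean = β/(α−1) = 13.2/10.2 = 1.294.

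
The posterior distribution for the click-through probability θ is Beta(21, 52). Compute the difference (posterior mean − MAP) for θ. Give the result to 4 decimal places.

Mode = (21−1)/(21+52−2) = 20/71 = 0.2817.
Mean = 21/(21+52) = 21/73 = 0.2877.
Difference = 0.2877 − 0.2817 = 0.0060.

0.0060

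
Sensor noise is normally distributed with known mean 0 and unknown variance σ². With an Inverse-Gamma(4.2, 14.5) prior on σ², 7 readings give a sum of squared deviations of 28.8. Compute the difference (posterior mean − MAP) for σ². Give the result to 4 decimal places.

Posterior: Inverse-Gamma(shape = 4.2+7/2 = 7.7, scale = 14.5+28.8/2 = 28.9).
Mode = β/(α+1) = 28.9/8.7 = 3.3218.
Mean = β/(α−1) = 28.9/6.7 = 4.3134.
Difference = 4.3134 − 3.3218 = 0.9916.
Mean > mode: the posterior has a right tail.

0.9916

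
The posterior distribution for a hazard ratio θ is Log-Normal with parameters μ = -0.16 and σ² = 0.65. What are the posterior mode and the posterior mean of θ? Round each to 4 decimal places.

MAP = 0.4449, posterior mean = 1.1794

Mode = exp(μ − σ²) = exp(-0.81) = 0.4449.
Mean = exp(μ + σ²/2) = exp(0.165) = 1.1794.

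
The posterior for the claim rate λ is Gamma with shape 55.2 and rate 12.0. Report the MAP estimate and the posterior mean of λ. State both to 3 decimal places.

MAP: 4.517. Posterior mean: 4.600.

Mode = (α−1)/β = 54.2/12.0 = 4.517.
Mean = α/β = 55.2/12.0 = 4.600.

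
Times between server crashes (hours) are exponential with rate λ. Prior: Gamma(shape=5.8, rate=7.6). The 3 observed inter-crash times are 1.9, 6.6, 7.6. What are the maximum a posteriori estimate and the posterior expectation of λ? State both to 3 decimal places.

λ_MAP = 0.329, E[λ|data] = 0.371

Σ times = 16.1. Posterior: Gamma(shape = 5.8+3 = 8.8, rate = 7.6+16.1 = 23.7).
Mode = (α−1)/β = 7.8/23.7 = 0.329.
Mean = α/β = 8.8/23.7 = 0.371.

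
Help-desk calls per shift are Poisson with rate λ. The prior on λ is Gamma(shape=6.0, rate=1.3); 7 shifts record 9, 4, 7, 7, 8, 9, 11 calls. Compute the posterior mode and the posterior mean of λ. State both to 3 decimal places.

Σ counts = 55. Posterior: Gamma(shape = 6.0+55 = 61.0, rate = 1.3+7 = 8.3).
Mode = (α−1)/β = 60.0/8.3 = 7.229.
Mean = α/β = 61.0/8.3 = 7.349.

posterior mode = 7.229, posterior mean = 7.349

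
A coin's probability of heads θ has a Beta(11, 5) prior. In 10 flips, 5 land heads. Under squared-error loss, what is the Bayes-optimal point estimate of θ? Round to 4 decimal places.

0.6154

Posterior: Beta(11+5, 5+5) = Beta(16, 10).
Mode = (16−1)/(16+10−2) = 15/24 = 0.6250.
Mean = 16/(16+10) = 16/26 = 0.6154.
Squared-error loss ⇒ the optimal estimator is the posterior mean.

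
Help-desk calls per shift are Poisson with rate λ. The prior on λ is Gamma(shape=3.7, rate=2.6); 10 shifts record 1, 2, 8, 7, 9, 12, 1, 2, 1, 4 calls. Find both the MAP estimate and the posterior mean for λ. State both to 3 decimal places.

Σ counts = 47. Posterior: Gamma(shape = 3.7+47 = 50.7, rate = 2.6+10 = 12.6).
Mode = (α−1)/β = 49.7/12.6 = 3.944.
Mean = α/β = 50.7/12.6 = 4.024.

MAP: 3.944. Posterior mean: 4.024.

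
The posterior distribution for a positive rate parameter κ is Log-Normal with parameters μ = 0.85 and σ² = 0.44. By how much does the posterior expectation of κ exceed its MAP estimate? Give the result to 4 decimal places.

1.4086

Mode = exp(μ − σ²) = exp(0.41) = 1.5068.
Mean = exp(μ + σ²/2) = exp(1.070) = 2.9154.
Difference = 2.9154 − 1.5068 = 1.4086.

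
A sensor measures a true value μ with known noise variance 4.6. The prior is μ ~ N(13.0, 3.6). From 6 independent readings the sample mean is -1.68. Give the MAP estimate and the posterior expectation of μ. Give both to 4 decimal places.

Posterior for μ is Normal. Precision-weighted mean: (1/3.6·13.0 + 6/4.6·-1.68) / (1/3.6 + 6/4.6) = 0.8974.
A Normal posterior is symmetric, so mode = mean.

MAP: 0.8974. Posterior mean: 0.8974.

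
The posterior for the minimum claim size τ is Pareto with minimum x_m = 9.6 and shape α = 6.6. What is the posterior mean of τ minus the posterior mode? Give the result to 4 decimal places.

The Pareto density is strictly decreasing on [x_m, ∞), so the mode is x_m = 9.6000.
Mean = α·x_m/(α−1) = 6.6·9.6/5.6 = 11.3143.
Difference = 11.3143 − 9.6000 = 1.7143.

1.7143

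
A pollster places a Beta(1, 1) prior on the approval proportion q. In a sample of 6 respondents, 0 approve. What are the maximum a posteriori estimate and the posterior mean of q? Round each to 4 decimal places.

maximum a posteriori estimate = 0.0000, posterior mean = 0.1250

Posterior: Beta(1+0, 1+6) = Beta(1, 7).
Since α = 1 ≤ 1 and β > 1, the Beta density is monotone decreasing on [0,1]; the mode is at 0.
Mean = 1/(1+7) = 0.1250.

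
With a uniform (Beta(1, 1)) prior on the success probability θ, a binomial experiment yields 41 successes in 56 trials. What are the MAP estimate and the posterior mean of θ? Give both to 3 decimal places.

MAP estimate = 0.732, posterior mean = 0.724

Posterior: Beta(1+41, 1+15) = Beta(42, 16).
Mode = (42−1)/(42+16−2) = 41/56 = 0.732.
With a flat prior the MAP equals the MLE, 41/56.
Mean = 42/(42+16) = 42/58 = 0.724.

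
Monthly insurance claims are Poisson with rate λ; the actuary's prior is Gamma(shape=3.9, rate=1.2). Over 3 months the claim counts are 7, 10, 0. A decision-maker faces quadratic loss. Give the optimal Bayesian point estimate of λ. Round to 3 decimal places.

4.976

Σ counts = 17. Posterior: Gamma(shape = 3.9+17 = 20.9, rate = 1.2+3 = 4.2).
Mode = (α−1)/β = 19.9/4.2 = 4.738.
Mean = α/β = 20.9/4.2 = 4.976.
Quadratic loss ⇒ the optimal estimator is the posterior mean.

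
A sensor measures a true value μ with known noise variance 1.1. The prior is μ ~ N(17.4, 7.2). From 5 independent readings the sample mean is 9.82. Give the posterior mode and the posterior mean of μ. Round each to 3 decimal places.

posterior mode = 10.045, posterior mean = 10.045

Posterior for μ is Normal. Precision-weighted mean: (1/7.2·17.4 + 5/1.1·9.82) / (1/7.2 + 5/1.1) = 10.045.
A Normal posterior is symmetric, so mode = mean.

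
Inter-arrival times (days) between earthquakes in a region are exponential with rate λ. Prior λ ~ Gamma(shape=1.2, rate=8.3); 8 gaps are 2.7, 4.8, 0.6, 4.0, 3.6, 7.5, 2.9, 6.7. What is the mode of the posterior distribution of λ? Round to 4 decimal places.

0.1995

Σ times = 32.8. Posterior: Gamma(shape = 1.2+8 = 9.2, rate = 8.3+32.8 = 41.1).
Mode = (α−1)/β = 8.2/41.1 = 0.1995.
Mean = α/β = 9.2/41.1 = 0.2238.
This is the posterior mode — the MAP estimate.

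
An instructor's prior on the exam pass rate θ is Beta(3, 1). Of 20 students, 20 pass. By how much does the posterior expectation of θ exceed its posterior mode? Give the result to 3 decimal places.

Posterior: Beta(3+20, 1+0) = Beta(23, 1).
Since β = 1 ≤ 1 and α > 1, the Beta density is monotone increasing on [0,1]; the mode is at 1.
Mean = 23/(23+1) = 0.958.
Difference = 0.958 − 1.000 = -0.042.
Mode > mean: the posterior has a left tail.

-0.042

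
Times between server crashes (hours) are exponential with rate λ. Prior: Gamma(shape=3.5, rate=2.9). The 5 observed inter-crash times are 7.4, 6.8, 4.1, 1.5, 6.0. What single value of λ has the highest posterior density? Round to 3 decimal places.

0.261

Σ times = 25.8. Posterior: Gamma(shape = 3.5+5 = 8.5, rate = 2.9+25.8 = 28.7).
Mode = (α−1)/β = 7.5/28.7 = 0.261.
Mean = α/β = 8.5/28.7 = 0.296.
This is the posterior mode — the MAP estimate.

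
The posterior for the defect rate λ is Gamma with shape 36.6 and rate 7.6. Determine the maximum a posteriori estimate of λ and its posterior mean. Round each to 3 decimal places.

Mode = (α−1)/β = 35.6/7.6 = 4.684.
Mean = α/β = 36.6/7.6 = 4.816.

λ_MAP = 4.684, E[λ|data] = 4.816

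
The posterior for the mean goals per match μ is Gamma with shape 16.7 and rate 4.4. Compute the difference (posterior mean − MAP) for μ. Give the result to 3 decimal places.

0.227

Mode = (α−1)/β = 15.7/4.4 = 3.568.
Mean = α/β = 16.7/4.4 = 3.795.
Difference = 3.795 − 3.568 = 0.227.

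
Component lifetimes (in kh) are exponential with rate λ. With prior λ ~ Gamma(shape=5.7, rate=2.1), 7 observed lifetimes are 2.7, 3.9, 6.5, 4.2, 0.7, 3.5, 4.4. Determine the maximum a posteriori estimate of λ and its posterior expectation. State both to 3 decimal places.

Σ times = 25.9. Posterior: Gamma(shape = 5.7+7 = 12.7, rate = 2.1+25.9 = 28.0).
Mode = (α−1)/β = 11.7/28.0 = 0.418.
Mean = α/β = 12.7/28.0 = 0.454.

λ_MAP = 0.418, E[λ|data] = 0.454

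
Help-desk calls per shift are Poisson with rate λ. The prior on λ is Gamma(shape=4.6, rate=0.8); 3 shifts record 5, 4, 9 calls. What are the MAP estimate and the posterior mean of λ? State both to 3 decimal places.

MAP: 5.684. Posterior mean: 5.947.

Σ counts = 18. Posterior: Gamma(shape = 4.6+18 = 22.6, rate = 0.8+3 = 3.8).
Mode = (α−1)/β = 21.6/3.8 = 5.684.
Mean = α/β = 22.6/3.8 = 5.947.
Right-skewed posterior ⇒ mode < mean.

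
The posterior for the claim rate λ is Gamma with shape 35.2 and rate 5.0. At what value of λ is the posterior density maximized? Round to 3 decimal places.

6.840

Mode = (α−1)/β = 34.2/5.0 = 6.840.
Mean = α/β = 35.2/5.0 = 7.040.
This is the posterior mode — the MAP estimate.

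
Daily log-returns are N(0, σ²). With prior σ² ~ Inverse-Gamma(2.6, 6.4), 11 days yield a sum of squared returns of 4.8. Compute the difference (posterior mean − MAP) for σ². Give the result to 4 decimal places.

0.2724

Posterior: Inverse-Gamma(shape = 2.6+11/2 = 8.1, scale = 6.4+4.8/2 = 8.8).
Mode = β/(α+1) = 8.8/9.1 = 0.9670.
Mean = β/(α−1) = 8.8/7.1 = 1.2394.
Difference = 1.2394 − 0.9670 = 0.2724.
The mean is pulled above the mode by the posterior's right skew.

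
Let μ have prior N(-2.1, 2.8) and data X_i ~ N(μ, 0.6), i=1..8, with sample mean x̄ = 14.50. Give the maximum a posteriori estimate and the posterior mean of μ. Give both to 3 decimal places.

Posterior for μ is Normal. Precision-weighted mean: (1/2.8·-2.1 + 8/0.6·14.50) / (1/2.8 + 8/0.6) = 14.067.
A Normal posterior is symmetric, so mode = mean.

MAP = 14.067, posterior mean = 14.067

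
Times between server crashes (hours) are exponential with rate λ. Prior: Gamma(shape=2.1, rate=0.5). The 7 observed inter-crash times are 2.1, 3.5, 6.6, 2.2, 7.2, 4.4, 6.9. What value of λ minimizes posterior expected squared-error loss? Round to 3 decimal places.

0.272

Σ times = 32.9. Posterior: Gamma(shape = 2.1+7 = 9.1, rate = 0.5+32.9 = 33.4).
Mode = (α−1)/β = 8.1/33.4 = 0.243.
Mean = α/β = 9.1/33.4 = 0.272.
Squared-error loss ⇒ the optimal estimator is the posterior mean.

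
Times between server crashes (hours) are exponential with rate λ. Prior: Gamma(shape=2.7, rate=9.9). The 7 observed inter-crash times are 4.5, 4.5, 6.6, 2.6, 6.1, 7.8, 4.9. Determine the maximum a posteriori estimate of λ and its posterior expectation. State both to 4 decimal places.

MAP = 0.1855; posterior mean = 0.2068

Σ times = 37.0. Posterior: Gamma(shape = 2.7+7 = 9.7, rate = 9.9+37.0 = 46.9).
Mode = (α−1)/β = 8.7/46.9 = 0.1855.
Mean = α/β = 9.7/46.9 = 0.2068.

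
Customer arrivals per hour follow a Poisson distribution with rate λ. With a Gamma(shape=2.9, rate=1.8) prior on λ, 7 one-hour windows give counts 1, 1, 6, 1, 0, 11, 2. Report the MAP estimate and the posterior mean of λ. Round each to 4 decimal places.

Σ counts = 22. Posterior: Gamma(shape = 2.9+22 = 24.9, rate = 1.8+7 = 8.8).
Mode = (α−1)/β = 23.9/8.8 = 2.7159.
Mean = α/β = 24.9/8.8 = 2.8295.

MAP = 2.7159; posterior mean = 2.8295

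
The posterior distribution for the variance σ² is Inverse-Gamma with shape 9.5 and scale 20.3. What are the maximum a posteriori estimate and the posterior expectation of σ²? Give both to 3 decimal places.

Mode = β/(α+1) = 20.3/10.5 = 1.933.
Mean = β/(α−1) = 20.3/8.5 = 2.388.

MAP = 1.933, posterior mean = 2.388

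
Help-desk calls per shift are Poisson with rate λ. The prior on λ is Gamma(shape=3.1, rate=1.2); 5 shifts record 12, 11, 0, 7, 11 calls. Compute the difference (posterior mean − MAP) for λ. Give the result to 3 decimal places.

0.161

Σ counts = 41. Posterior: Gamma(shape = 3.1+41 = 44.1, rate = 1.2+5 = 6.2).
Mode = (α−1)/β = 43.1/6.2 = 6.952.
Mean = α/β = 44.1/6.2 = 7.113.
Difference = 7.113 − 6.952 = 0.161.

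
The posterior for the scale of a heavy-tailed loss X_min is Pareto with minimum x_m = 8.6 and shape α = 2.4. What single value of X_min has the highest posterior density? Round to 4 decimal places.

8.6000

The Pareto density is strictly decreasing on [x_m, ∞), so the mode is x_m = 8.6000.
Mean = α·x_m/(α−1) = 2.4·8.6/1.4 = 14.7429.
This is the posterior mode — the MAP estimate.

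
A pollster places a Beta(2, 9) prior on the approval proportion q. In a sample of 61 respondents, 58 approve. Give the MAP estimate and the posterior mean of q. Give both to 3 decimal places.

MAP = 0.843, posterior mean = 0.833

Posterior: Beta(2+58, 9+3) = Beta(60, 12).
Mode = (60−1)/(60+12−2) = 59/70 = 0.843.
Mean = 60/(60+12) = 60/72 = 0.833.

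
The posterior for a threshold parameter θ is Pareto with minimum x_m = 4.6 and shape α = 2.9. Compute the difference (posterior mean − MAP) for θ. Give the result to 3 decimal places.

The Pareto density is strictly decreasing on [x_m, ∞), so the mode is x_m = 4.600.
Mean = α·x_m/(α−1) = 2.9·4.6/1.9 = 7.021.
Difference = 7.021 − 4.600 = 2.421.
Right-skewed posterior ⇒ mode < mean.

2.421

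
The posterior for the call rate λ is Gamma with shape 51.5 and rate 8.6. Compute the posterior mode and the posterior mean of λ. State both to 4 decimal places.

Mode = (α−1)/β = 50.5/8.6 = 5.8721.
Mean = α/β = 51.5/8.6 = 5.9884.

MAP = 5.8721, posterior mean = 5.9884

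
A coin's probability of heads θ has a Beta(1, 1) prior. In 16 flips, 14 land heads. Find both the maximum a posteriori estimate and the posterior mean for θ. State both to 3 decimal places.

Posterior: Beta(1+14, 1+2) = Beta(15, 3).
Mode = (15−1)/(15+3−2) = 14/16 = 0.875.
Mean = 15/(15+3) = 15/18 = 0.833.

MAP: 0.875. Posterior mean: 0.833.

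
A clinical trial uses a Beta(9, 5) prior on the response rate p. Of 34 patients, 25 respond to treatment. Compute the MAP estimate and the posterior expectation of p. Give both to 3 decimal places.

MAP: 0.717. Posterior mean: 0.708.

Posterior: Beta(9+25, 5+9) = Beta(34, 14).
Mode = (34−1)/(34+14−2) = 33/46 = 0.717.
Mean = 34/(34+14) = 34/48 = 0.708.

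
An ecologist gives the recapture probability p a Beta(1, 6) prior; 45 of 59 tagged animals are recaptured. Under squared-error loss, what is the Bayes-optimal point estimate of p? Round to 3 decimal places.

0.697

Posterior: Beta(1+45, 6+14) = Beta(46, 20).
Mode = (46−1)/(46+20−2) = 45/64 = 0.703.
Mean = 46/(46+20) = 46/66 = 0.697.
Squared-error loss ⇒ the optimal estimator is the posterior mean.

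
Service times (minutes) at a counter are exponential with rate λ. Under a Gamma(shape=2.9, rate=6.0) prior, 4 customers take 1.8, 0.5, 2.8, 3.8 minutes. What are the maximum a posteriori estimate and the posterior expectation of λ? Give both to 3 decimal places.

MAP: 0.396. Posterior mean: 0.463.

Σ times = 8.9. Posterior: Gamma(shape = 2.9+4 = 6.9, rate = 6.0+8.9 = 14.9).
Mode = (α−1)/β = 5.9/14.9 = 0.396.
Mean = α/β = 6.9/14.9 = 0.463.
Right-skewed posterior ⇒ mode < mean.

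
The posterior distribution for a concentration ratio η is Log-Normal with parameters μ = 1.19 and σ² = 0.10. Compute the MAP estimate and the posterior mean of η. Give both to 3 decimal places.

Mode = exp(μ − σ²) = exp(1.09) = 2.974.
Mean = exp(μ + σ²/2) = exp(1.240) = 3.456.
Right-skewed posterior ⇒ mode < mean.

η_MAP = 2.974, E[η|data] = 3.456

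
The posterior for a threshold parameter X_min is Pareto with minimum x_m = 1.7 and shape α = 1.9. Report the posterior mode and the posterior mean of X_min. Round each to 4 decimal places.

posterior mode = 1.7000, posterior mean = 3.5889

The Pareto density is strictly decreasing on [x_m, ∞), so the mode is x_m = 1.7000.
Mean = α·x_m/(α−1) = 1.9·1.7/0.9 = 3.5889.
The posterior is right-skewed, so the mean exceeds the mode.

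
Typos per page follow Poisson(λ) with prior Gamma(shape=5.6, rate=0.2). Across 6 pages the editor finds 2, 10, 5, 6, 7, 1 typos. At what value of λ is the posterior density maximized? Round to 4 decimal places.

Σ counts = 31. Posterior: Gamma(shape = 5.6+31 = 36.6, rate = 0.2+6 = 6.2).
Mode = (α−1)/β = 35.6/6.2 = 5.7419.
Mean = α/β = 36.6/6.2 = 5.9032.
This is the posterior mode — the MAP estimate.

5.7419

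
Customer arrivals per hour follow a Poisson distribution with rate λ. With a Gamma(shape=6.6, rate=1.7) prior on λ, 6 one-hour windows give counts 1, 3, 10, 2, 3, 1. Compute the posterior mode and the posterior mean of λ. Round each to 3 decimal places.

MAP: 3.325. Posterior mean: 3.455.

Σ counts = 20. Posterior: Gamma(shape = 6.6+20 = 26.6, rate = 1.7+6 = 7.7).
Mode = (α−1)/β = 25.6/7.7 = 3.325.
Mean = α/β = 26.6/7.7 = 3.455.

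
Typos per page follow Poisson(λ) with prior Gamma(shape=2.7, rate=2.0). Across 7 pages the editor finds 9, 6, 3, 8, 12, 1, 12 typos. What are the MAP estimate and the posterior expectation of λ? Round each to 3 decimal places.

MAP: 5.856. Posterior mean: 5.967.

Σ counts = 51. Posterior: Gamma(shape = 2.7+51 = 53.7, rate = 2.0+7 = 9.0).
Mode = (α−1)/β = 52.7/9.0 = 5.856.
Mean = α/β = 53.7/9.0 = 5.967.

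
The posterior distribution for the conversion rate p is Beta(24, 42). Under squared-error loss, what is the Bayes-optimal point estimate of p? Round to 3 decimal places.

Mode = (24−1)/(24+42−2) = 23/64 = 0.359.
Mean = 24/(24+42) = 24/66 = 0.364.
Squared-error loss ⇒ the optimal estimator is the posterior mean.

0.364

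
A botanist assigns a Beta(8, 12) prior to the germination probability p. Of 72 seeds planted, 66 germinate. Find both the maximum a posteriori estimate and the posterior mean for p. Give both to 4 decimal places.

MAP: 0.8111. Posterior mean: 0.8043.

Posterior: Beta(8+66, 12+6) = Beta(74, 18).
Mode = (74−1)/(74+18−2) = 73/90 = 0.8111.
Mean = 74/(74+18) = 74/92 = 0.8043.
Mode > mean: the posterior has a left tail.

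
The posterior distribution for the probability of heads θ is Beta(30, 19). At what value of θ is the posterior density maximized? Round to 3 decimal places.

Mode = (30−1)/(30+19−2) = 29/47 = 0.617.
Mean = 30/(30+19) = 30/49 = 0.612.
This is the posterior mode — the MAP estimate.

0.617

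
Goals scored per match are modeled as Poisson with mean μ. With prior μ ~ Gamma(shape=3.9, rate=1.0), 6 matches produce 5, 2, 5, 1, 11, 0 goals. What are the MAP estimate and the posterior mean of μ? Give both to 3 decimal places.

Σ counts = 24. Posterior: Gamma(shape = 3.9+24 = 27.9, rate = 1.0+6 = 7.0).
Mode = (α−1)/β = 26.9/7.0 = 3.843.
Mean = α/β = 27.9/7.0 = 3.986.
Mean > mode: the posterior has a right tail.

MAP = 3.843; posterior mean = 3.986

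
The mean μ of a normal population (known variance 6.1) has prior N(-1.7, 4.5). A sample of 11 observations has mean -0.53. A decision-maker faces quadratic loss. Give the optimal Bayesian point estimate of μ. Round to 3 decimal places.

-0.658

Posterior for μ is Normal. Precision-weighted mean: (1/4.5·-1.7 + 11/6.1·-0.53) / (1/4.5 + 11/6.1) = -0.658.
A Normal posterior is symmetric, so mode = mean.
Quadratic loss ⇒ the optimal estimator is the posterior mean.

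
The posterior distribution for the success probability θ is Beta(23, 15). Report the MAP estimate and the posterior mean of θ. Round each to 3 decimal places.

MAP = 0.611; posterior mean = 0.605

Mode = (23−1)/(23+15−2) = 22/36 = 0.611.
Mean = 23/(23+15) = 23/38 = 0.605.
The posterior is left-skewed, so the mode exceeds the mean.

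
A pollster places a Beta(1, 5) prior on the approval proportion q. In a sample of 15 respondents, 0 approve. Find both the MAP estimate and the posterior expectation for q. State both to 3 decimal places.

MAP: 0.000. Posterior mean: 0.048.

Posterior: Beta(1+0, 5+15) = Beta(1, 20).
Since α = 1 ≤ 1 and β > 1, the Beta density is monotone decreasing on [0,1]; the mode is at 0.
Mean = 1/(1+20) = 0.048.
The mean is pulled above the mode by the posterior's right skew.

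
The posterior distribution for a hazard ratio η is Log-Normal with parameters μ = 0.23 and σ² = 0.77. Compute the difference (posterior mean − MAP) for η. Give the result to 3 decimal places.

Mode = exp(μ − σ²) = exp(-0.54) = 0.583.
Mean = exp(μ + σ²/2) = exp(0.615) = 1.850.
Difference = 1.850 − 0.583 = 1.267.

1.267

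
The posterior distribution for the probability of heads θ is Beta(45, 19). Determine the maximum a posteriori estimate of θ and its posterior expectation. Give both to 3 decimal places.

Mode = (45−1)/(45+19−2) = 44/62 = 0.710.
Mean = 45/(45+19) = 45/64 = 0.703.

maximum a posteriori estimate = 0.710, posterior expectation = 0.703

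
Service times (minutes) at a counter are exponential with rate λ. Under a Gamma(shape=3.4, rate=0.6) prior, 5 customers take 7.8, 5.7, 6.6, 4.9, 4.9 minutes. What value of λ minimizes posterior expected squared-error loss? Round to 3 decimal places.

Σ times = 29.9. Posterior: Gamma(shape = 3.4+5 = 8.4, rate = 0.6+29.9 = 30.5).
Mode = (α−1)/β = 7.4/30.5 = 0.243.
Mean = α/β = 8.4/30.5 = 0.275.
Squared-error loss ⇒ the optimal estimator is the posterior mean.

0.275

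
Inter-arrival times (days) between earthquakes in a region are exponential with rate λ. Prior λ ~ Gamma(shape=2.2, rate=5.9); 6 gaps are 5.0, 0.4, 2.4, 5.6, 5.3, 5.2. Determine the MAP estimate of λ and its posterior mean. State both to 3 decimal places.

Σ times = 23.9. Posterior: Gamma(shape = 2.2+6 = 8.2, rate = 5.9+23.9 = 29.8).
Mode = (α−1)/β = 7.2/29.8 = 0.242.
Mean = α/β = 8.2/29.8 = 0.275.

MAP estimate = 0.242, posterior mean = 0.275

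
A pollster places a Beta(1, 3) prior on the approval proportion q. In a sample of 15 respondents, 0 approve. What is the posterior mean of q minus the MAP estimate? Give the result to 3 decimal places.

Posterior: Beta(1+0, 3+15) = Beta(1, 18).
Since α = 1 ≤ 1 and β > 1, the Beta density is monotone decreasing on [0,1]; the mode is at 0.
Mean = 1/(1+18) = 0.053.
Difference = 0.053 − 0.000 = 0.053.
The mean is pulled above the mode by the posterior's right skew.

0.053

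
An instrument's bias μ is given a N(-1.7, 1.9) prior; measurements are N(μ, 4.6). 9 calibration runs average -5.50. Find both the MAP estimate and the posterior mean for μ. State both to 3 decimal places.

Posterior for μ is Normal. Precision-weighted mean: (1/1.9·-1.7 + 9/4.6·-5.50) / (1/1.9 + 9/4.6) = -4.694.
A Normal posterior is symmetric, so mode = mean.

MAP: -4.694. Posterior mean: -4.694.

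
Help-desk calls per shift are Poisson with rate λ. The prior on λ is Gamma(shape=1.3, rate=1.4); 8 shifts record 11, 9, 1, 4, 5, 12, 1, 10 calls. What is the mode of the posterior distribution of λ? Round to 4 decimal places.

Σ counts = 53. Posterior: Gamma(shape = 1.3+53 = 54.3, rate = 1.4+8 = 9.4).
Mode = (α−1)/β = 53.3/9.4 = 5.6702.
Mean = α/β = 54.3/9.4 = 5.7766.
This is the posterior mode — the MAP estimate.

5.6702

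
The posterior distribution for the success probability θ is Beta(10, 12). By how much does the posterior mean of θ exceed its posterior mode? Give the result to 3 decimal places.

Mode = (10−1)/(10+12−2) = 9/20 = 0.450.
Mean = 10/(10+12) = 10/22 = 0.455.
Difference = 0.455 − 0.450 = 0.005.
Mean > mode: the posterior has a right tail.

0.005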